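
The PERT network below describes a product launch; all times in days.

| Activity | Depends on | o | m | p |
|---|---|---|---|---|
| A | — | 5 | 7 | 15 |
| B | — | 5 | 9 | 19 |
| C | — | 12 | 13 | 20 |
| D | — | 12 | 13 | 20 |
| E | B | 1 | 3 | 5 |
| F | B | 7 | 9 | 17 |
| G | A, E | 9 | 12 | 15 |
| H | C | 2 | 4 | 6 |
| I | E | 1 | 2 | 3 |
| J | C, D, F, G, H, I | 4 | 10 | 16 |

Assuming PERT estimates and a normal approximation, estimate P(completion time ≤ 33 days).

0.272

te_A = (5 + 4·7 + 15)/6 = 48/6 = 8; σ²_A = ((15−5)/6)² = 2.778
te_B = (5 + 4·9 + 19)/6 = 60/6 = 10; σ²_B = ((19−5)/6)² = 5.444
te_C = (12 + 4·13 + 20)/6 = 84/6 = 14; σ²_C = ((20−12)/6)² = 1.778
te_D = (12 + 4·13 + 20)/6 = 84/6 = 14; σ²_D = ((20−12)/6)² = 1.778
te_E = (1 + 4·3 + 5)/6 = 18/6 = 3; σ²_E = ((5−1)/6)² = 0.444
te_F = (7 + 4·9 + 17)/6 = 60/6 = 10; σ²_F = ((17−7)/6)² = 2.778
te_G = (9 + 4·12 + 15)/6 = 72/6 = 12; σ²_G = ((15−9)/6)² = 1.000
te_H = (2 + 4·4 + 6)/6 = 24/6 = 4; σ²_H = ((6−2)/6)² = 0.444
te_I = (1 + 4·2 + 3)/6 = 12/6 = 2; σ²_I = ((3−1)/6)² = 0.111
te_J = (4 + 4·10 + 16)/6 = 60/6 = 10; σ²_J = ((16−4)/6)² = 4.000

Forward pass:
ES_A = 0; EF_A = 8
ES_B = 0; EF_B = 10
ES_C = 0; EF_C = 14
ES_D = 0; EF_D = 14
ES_E = 10; EF_E = 10+3 = 13
ES_F = 10; EF_F = 10+10 = 20
ES_G = max(EF_A=8, EF_E=13) = 13; EF_G = 13+12 = 25
ES_H = 14; EF_H = 14+4 = 18
ES_I = 13; EF_I = 13+2 = 15
ES_J = max(EF_C=14, EF_D=14, EF_F=20, EF_G=25, EF_H=18, EF_I=15) = 25; EF_J = 25+10 = 35
Expected project duration μ = 35 days. Critical path: B → E → G → J.

Variance along critical path = 5.444 + 0.444 + 1.000 + 4.000 = 10.889; σ = √10.889 = 3.300 days.
Z = (33 − 35) / 3.300 = -0.606
P(T ≤ 33) = Φ(-0.606) ≈ 0.272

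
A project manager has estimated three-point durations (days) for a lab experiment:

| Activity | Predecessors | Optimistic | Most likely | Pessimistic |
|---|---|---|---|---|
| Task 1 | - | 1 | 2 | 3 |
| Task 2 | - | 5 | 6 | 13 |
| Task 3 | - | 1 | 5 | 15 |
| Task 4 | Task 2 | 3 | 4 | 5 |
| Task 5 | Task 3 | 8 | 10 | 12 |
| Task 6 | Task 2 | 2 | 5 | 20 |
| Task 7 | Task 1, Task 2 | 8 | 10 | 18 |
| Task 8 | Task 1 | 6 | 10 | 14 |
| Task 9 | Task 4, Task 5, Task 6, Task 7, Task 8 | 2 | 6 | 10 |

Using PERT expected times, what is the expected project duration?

te_Task 1 = (1 + 4·2 + 3)/6 = 12/6 = 2
te_Task 2 = (5 + 4·6 + 13)/6 = 42/6 = 7
te_Task 3 = (1 + 4·5 + 15)/6 = 36/6 = 6
te_Task 4 = (3 + 4·4 + 5)/6 = 24/6 = 4
te_Task 5 = (8 + 4·10 + 12)/6 = 60/6 = 10
te_Task 6 = (2 + 4·5 + 20)/6 = 42/6 = 7
te_Task 7 = (8 + 4·10 + 18)/6 = 66/6 = 11
te_Task 8 = (6 + 4·10 + 14)/6 = 60/6 = 10
te_Task 9 = (2 + 4·6 + 10)/6 = 36/6 = 6

Forward pass:
ES_Task 1 = 0; EF_Task 1 = 2
ES_Task 2 = 0; EF_Task 2 = 7
ES_Task 3 = 0; EF_Task 3 = 6
ES_Task 4 = 7; EF_Task 4 = 7+4 = 11
ES_Task 5 = 6; EF_Task 5 = 6+10 = 16
ES_Task 6 = 7; EF_Task 6 = 7+7 = 14
ES_Task 7 = max(EF_Task 1=2, EF_Task 2=7) = 7; EF_Task 7 = 7+11 = 18
ES_Task 8 = 2; EF_Task 8 = 2+10 = 12
ES_Task 9 = max(EF_Task 4=11, EF_Task 5=16, EF_Task 6=14, EF_Task 7=18, EF_Task 8=12) = 18; EF_Task 9 = 18+6 = 24
Expected project duration μ = 24 days. Critical path: Task 2 → Task 7 → Task 9.

24 days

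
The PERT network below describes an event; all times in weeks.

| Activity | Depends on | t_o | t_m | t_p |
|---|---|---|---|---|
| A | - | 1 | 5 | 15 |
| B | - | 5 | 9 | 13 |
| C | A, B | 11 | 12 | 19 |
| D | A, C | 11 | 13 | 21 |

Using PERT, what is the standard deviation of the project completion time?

2.52 weeks

te_A = (1 + 4·5 + 15)/6 = 36/6 = 6; σ²_A = ((15−1)/6)² = 5.444
te_B = (5 + 4·9 + 13)/6 = 54/6 = 9; σ²_B = ((13−5)/6)² = 1.778
te_C = (11 + 4·12 + 19)/6 = 78/6 = 13; σ²_C = ((19−11)/6)² = 1.778
te_D = (11 + 4·13 + 21)/6 = 84/6 = 14; σ²_D = ((21−11)/6)² = 2.778

Forward pass:
ES_A = 0; EF_A = 6
ES_B = 0; EF_B = 9
ES_C = max(EF_A=6, EF_B=9) = 9; EF_C = 9+13 = 22
ES_D = max(EF_A=6, EF_C=22) = 22; EF_D = 22+14 = 36
Expected project duration μ = 36 weeks. Critical path: B → C → D.

Variance along critical path = 1.778 + 1.778 + 2.778 = 6.333
σ = √6.333 = 2.517 weeks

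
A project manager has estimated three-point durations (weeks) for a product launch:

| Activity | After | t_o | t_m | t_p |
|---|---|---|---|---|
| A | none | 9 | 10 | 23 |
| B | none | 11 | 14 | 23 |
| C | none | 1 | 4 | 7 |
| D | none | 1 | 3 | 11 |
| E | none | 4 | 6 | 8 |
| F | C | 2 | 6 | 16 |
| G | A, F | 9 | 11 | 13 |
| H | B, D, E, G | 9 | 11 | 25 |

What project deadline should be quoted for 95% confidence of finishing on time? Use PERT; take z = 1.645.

41.9 weeks

te_A = (9 + 4·10 + 23)/6 = 72/6 = 12; σ²_A = ((23−9)/6)² = 5.444
te_B = (11 + 4·14 + 23)/6 = 90/6 = 15; σ²_B = ((23−11)/6)² = 4.000
te_C = (1 + 4·4 + 7)/6 = 24/6 = 4; σ²_C = ((7−1)/6)² = 1.000
te_D = (1 + 4·3 + 11)/6 = 24/6 = 4; σ²_D = ((11−1)/6)² = 2.778
te_E = (4 + 4·6 + 8)/6 = 36/6 = 6; σ²_E = ((8−4)/6)² = 0.444
te_F = (2 + 4·6 + 16)/6 = 42/6 = 7; σ²_F = ((16−2)/6)² = 5.444
te_G = (9 + 4·11 + 13)/6 = 66/6 = 11; σ²_G = ((13−9)/6)² = 0.444
te_H = (9 + 4·11 + 25)/6 = 78/6 = 13; σ²_H = ((25−9)/6)² = 7.111

Forward pass:
ES_A = 0; EF_A = 12
ES_B = 0; EF_B = 15
ES_C = 0; EF_C = 4
ES_D = 0; EF_D = 4
ES_E = 0; EF_E = 6
ES_F = 4; EF_F = 4+7 = 11
ES_G = max(EF_A=12, EF_F=11) = 12; EF_G = 12+11 = 23
ES_H = max(EF_B=15, EF_D=4, EF_E=6, EF_G=23) = 23; EF_H = 23+13 = 36
Expected project duration μ = 36 weeks. Critical path: A → G → H.

Variance along critical path = 5.444 + 0.444 + 7.111 = 13.000; σ = 3.606 weeks.
D = μ + z·σ = 36 + 1.645·3.606 = 41.9 weeks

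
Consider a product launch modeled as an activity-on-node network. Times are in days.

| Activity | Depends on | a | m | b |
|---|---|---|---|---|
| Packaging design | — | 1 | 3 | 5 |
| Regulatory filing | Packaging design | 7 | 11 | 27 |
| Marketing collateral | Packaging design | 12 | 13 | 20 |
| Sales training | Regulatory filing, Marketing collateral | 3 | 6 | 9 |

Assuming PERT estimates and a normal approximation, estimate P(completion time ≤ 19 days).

te_Packaging design = (1 + 4·3 + 5)/6 = 18/6 = 3; σ²_Packaging design = ((5−1)/6)² = 0.444
te_Regulatory filing = (7 + 4·11 + 27)/6 = 78/6 = 13; σ²_Regulatory filing = ((27−7)/6)² = 11.111
te_Marketing collateral = (12 + 4·13 + 20)/6 = 84/6 = 14; σ²_Marketing collateral = ((20−12)/6)² = 1.778
te_Sales training = (3 + 4·6 + 9)/6 = 36/6 = 6; σ²_Sales training = ((9−3)/6)² = 1.000

Forward pass:
ES_Packaging design = 0; EF_Packaging design = 3
ES_Regulatory filing = 3; EF_Regulatory filing = 3+13 = 16
ES_Marketing collateral = 3; EF_Marketing collateral = 3+14 = 17
ES_Sales training = max(EF_Regulatory filing=16, EF_Marketing collateral=17) = 17; EF_Sales training = 17+6 = 23
Expected project duration μ = 23 days. Critical path: Packaging design → Marketing collateral → Sales training.

Variance along critical path = 0.444 + 1.778 + 1.000 = 3.222; σ = √3.222 = 1.795 days.
Z = (19 − 23) / 1.795 = -2.228
P(T ≤ 19) = Φ(-2.228) ≈ 0.013

0.013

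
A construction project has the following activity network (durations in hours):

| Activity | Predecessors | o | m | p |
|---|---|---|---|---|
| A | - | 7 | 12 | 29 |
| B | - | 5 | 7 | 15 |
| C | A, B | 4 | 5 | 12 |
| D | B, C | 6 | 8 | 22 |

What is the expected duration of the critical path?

te_A = (7 + 4·12 + 29)/6 = 84/6 = 14
te_B = (5 + 4·7 + 15)/6 = 48/6 = 8
te_C = (4 + 4·5 + 12)/6 = 36/6 = 6
te_D = (6 + 4·8 + 22)/6 = 60/6 = 10

Forward pass:
ES_A = 0; EF_A = 14
ES_B = 0; EF_B = 8
ES_C = max(EF_A=14, EF_B=8) = 14; EF_C = 14+6 = 20
ES_D = max(EF_B=8, EF_C=20) = 20; EF_D = 20+10 = 30
Expected project duration μ = 30 hours. Critical path: A → C → D.

30 hours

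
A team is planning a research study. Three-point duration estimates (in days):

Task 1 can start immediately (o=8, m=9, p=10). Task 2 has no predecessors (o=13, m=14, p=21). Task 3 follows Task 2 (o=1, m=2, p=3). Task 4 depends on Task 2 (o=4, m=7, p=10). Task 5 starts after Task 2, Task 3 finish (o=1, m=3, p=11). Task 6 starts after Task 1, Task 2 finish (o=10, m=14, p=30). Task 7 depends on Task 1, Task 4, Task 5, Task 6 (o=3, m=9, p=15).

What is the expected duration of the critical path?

te_Task 1 = (8 + 4·9 + 10)/6 = 54/6 = 9
te_Task 2 = (13 + 4·14 + 21)/6 = 90/6 = 15
te_Task 3 = (1 + 4·2 + 3)/6 = 12/6 = 2
te_Task 4 = (4 + 4·7 + 10)/6 = 42/6 = 7
te_Task 5 = (1 + 4·3 + 11)/6 = 24/6 = 4
te_Task 6 = (10 + 4·14 + 30)/6 = 96/6 = 16
te_Task 7 = (3 + 4·9 + 15)/6 = 54/6 = 9

Forward pass:
ES_Task 1 = 0; EF_Task 1 = 9
ES_Task 2 = 0; EF_Task 2 = 15
ES_Task 3 = 15; EF_Task 3 = 15+2 = 17
ES_Task 4 = 15; EF_Task 4 = 15+7 = 22
ES_Task 5 = max(EF_Task 2=15, EF_Task 3=17) = 17; EF_Task 5 = 17+4 = 21
ES_Task 6 = max(EF_Task 1=9, EF_Task 2=15) = 15; EF_Task 6 = 15+16 = 31
ES_Task 7 = max(EF_Task 1=9, EF_Task 4=22, EF_Task 5=21, EF_Task 6=31) = 31; EF_Task 7 = 31+9 = 40
Expected project duration μ = 40 days. Critical path: Task 2 → Task 6 → Task 7.

40 days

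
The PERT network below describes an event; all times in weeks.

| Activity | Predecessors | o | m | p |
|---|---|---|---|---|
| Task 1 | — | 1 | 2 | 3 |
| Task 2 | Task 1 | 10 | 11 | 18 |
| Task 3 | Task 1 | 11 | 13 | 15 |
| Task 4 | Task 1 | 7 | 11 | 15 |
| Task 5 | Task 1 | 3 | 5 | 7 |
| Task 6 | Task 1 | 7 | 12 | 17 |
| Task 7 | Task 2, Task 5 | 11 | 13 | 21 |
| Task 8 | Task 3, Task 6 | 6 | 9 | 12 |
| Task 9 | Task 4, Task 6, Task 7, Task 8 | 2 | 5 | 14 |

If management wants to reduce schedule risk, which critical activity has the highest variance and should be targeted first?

Task 9

te_Task 1 = (1 + 4·2 + 3)/6 = 12/6 = 2; σ²_Task 1 = ((3−1)/6)² = 0.111
te_Task 2 = (10 + 4·11 + 18)/6 = 72/6 = 12; σ²_Task 2 = ((18−10)/6)² = 1.778
te_Task 3 = (11 + 4·13 + 15)/6 = 78/6 = 13; σ²_Task 3 = ((15−11)/6)² = 0.444
te_Task 4 = (7 + 4·11 + 15)/6 = 66/6 = 11; σ²_Task 4 = ((15−7)/6)² = 1.778
te_Task 5 = (3 + 4·5 + 7)/6 = 30/6 = 5; σ²_Task 5 = ((7−3)/6)² = 0.444
te_Task 6 = (7 + 4·12 + 17)/6 = 72/6 = 12; σ²_Task 6 = ((17−7)/6)² = 2.778
te_Task 7 = (11 + 4·13 + 21)/6 = 84/6 = 14; σ²_Task 7 = ((21−11)/6)² = 2.778
te_Task 8 = (6 + 4·9 + 12)/6 = 54/6 = 9; σ²_Task 8 = ((12−6)/6)² = 1.000
te_Task 9 = (2 + 4·5 + 14)/6 = 36/6 = 6; σ²_Task 9 = ((14−2)/6)² = 4.000

Forward pass:
ES_Task 1 = 0; EF_Task 1 = 2
ES_Task 2 = 2; EF_Task 2 = 2+12 = 14
ES_Task 3 = 2; EF_Task 3 = 2+13 = 15
ES_Task 4 = 2; EF_Task 4 = 2+11 = 13
ES_Task 5 = 2; EF_Task 5 = 2+5 = 7
ES_Task 6 = 2; EF_Task 6 = 2+12 = 14
ES_Task 7 = max(EF_Task 2=14, EF_Task 5=7) = 14; EF_Task 7 = 14+14 = 28
ES_Task 8 = max(EF_Task 3=15, EF_Task 6=14) = 15; EF_Task 8 = 15+9 = 24
ES_Task 9 = max(EF_Task 4=13, EF_Task 6=14, EF_Task 7=28, EF_Task 8=24) = 28; EF_Task 9 = 28+6 = 34
Expected project duration μ = 34 weeks. Critical path: Task 1 → Task 2 → Task 7 → Task 9.

Variances on critical path: σ²_Task 1=0.111, σ²_Task 2=1.778, σ²_Task 7=2.778, σ²_Task 9=4.000.
Largest is σ²_Task 9 = 4.000.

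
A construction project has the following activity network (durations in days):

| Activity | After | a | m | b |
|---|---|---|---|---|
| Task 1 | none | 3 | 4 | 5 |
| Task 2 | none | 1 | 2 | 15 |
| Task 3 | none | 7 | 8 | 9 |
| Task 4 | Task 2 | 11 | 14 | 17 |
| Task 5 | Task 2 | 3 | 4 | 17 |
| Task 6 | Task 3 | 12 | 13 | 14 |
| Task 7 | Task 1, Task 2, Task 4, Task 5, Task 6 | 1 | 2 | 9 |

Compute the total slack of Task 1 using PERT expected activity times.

te_Task 1 = (3 + 4·4 + 5)/6 = 24/6 = 4
te_Task 2 = (1 + 4·2 + 15)/6 = 24/6 = 4
te_Task 3 = (7 + 4·8 + 9)/6 = 48/6 = 8
te_Task 4 = (11 + 4·14 + 17)/6 = 84/6 = 14
te_Task 5 = (3 + 4·4 + 17)/6 = 36/6 = 6
te_Task 6 = (12 + 4·13 + 14)/6 = 78/6 = 13
te_Task 7 = (1 + 4·2 + 9)/6 = 18/6 = 3

Forward pass:
ES_Task 1 = 0; EF_Task 1 = 4
ES_Task 2 = 0; EF_Task 2 = 4
ES_Task 3 = 0; EF_Task 3 = 8
ES_Task 4 = 4; EF_Task 4 = 4+14 = 18
ES_Task 5 = 4; EF_Task 5 = 4+6 = 10
ES_Task 6 = 8; EF_Task 6 = 8+13 = 21
ES_Task 7 = max(EF_Task 1=4, EF_Task 2=4, EF_Task 4=18, EF_Task 5=10, EF_Task 6=21) = 21; EF_Task 7 = 21+3 = 24
Expected project duration μ = 24 days. Critical path: Task 3 → Task 6 → Task 7.

Backward pass:
LF_Task 7 = 24; LS_Task 7 = 24−3 = 21
LF_Task 6 = LS_Task 7 = 21; LS_Task 6 = 21−13 = 8
LF_Task 5 = LS_Task 7 = 21; LS_Task 5 = 21−6 = 15
LF_Task 4 = LS_Task 7 = 21; LS_Task 4 = 21−14 = 7
LF_Task 3 = LS_Task 6 = 8; LS_Task 3 = 8−8 = 0
LF_Task 2 = min(LS_Task 4=7, LS_Task 5=15, LS_Task 7=21) = 7; LS_Task 2 = 7−4 = 3
LF_Task 1 = LS_Task 7 = 21; LS_Task 1 = 21−4 = 17
Slack_Task 1 = LS_Task 1 − ES_Task 1 = 17 − 0 = 17

17 days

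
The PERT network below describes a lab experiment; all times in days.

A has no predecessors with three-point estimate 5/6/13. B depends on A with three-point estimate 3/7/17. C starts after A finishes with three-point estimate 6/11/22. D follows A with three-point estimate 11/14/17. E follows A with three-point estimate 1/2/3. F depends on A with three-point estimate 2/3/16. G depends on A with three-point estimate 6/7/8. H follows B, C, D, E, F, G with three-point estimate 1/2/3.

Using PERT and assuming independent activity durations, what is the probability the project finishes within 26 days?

te_A = (5 + 4·6 + 13)/6 = 42/6 = 7; σ²_A = ((13−5)/6)² = 1.778
te_B = (3 + 4·7 + 17)/6 = 48/6 = 8; σ²_B = ((17−3)/6)² = 5.444
te_C = (6 + 4·11 + 22)/6 = 72/6 = 12; σ²_C = ((22−6)/6)² = 7.111
te_D = (11 + 4·14 + 17)/6 = 84/6 = 14; σ²_D = ((17−11)/6)² = 1.000
te_E = (1 + 4·2 + 3)/6 = 12/6 = 2; σ²_E = ((3−1)/6)² = 0.111
te_F = (2 + 4·3 + 16)/6 = 30/6 = 5; σ²_F = ((16−2)/6)² = 5.444
te_G = (6 + 4·7 + 8)/6 = 42/6 = 7; σ²_G = ((8−6)/6)² = 0.111
te_H = (1 + 4·2 + 3)/6 = 12/6 = 2; σ²_H = ((3−1)/6)² = 0.111

Forward pass:
ES_A = 0; EF_A = 7
ES_B = 7; EF_B = 7+8 = 15
ES_C = 7; EF_C = 7+12 = 19
ES_D = 7; EF_D = 7+14 = 21
ES_E = 7; EF_E = 7+2 = 9
ES_F = 7; EF_F = 7+5 = 12
ES_G = 7; EF_G = 7+7 = 14
ES_H = max(EF_B=15, EF_C=19, EF_D=21, EF_E=9, EF_F=12, EF_G=14) = 21; EF_H = 21+2 = 23
Expected project duration μ = 23 days. Critical path: A → D → H.

Variance along critical path = 1.778 + 1.000 + 0.111 = 2.889; σ = √2.889 = 1.700 days.
Z = (26 − 23) / 1.700 = 1.765
P(T ≤ 26) = Φ(1.765) ≈ 0.961

0.961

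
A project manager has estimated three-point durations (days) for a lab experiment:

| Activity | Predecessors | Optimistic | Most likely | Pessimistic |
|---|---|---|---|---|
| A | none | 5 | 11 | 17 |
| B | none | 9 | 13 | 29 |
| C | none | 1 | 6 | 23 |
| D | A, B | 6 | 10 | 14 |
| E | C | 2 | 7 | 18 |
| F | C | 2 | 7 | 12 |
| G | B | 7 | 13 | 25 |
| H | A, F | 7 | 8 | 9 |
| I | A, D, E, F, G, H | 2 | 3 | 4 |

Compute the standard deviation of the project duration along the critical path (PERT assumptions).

te_A = (5 + 4·11 + 17)/6 = 66/6 = 11; σ²_A = ((17−5)/6)² = 4.000
te_B = (9 + 4·13 + 29)/6 = 90/6 = 15; σ²_B = ((29−9)/6)² = 11.111
te_C = (1 + 4·6 + 23)/6 = 48/6 = 8; σ²_C = ((23−1)/6)² = 13.444
te_D = (6 + 4·10 + 14)/6 = 60/6 = 10; σ²_D = ((14−6)/6)² = 1.778
te_E = (2 + 4·7 + 18)/6 = 48/6 = 8; σ²_E = ((18−2)/6)² = 7.111
te_F = (2 + 4·7 + 12)/6 = 42/6 = 7; σ²_F = ((12−2)/6)² = 2.778
te_G = (7 + 4·13 + 25)/6 = 84/6 = 14; σ²_G = ((25−7)/6)² = 9.000
te_H = (7 + 4·8 + 9)/6 = 48/6 = 8; σ²_H = ((9−7)/6)² = 0.111
te_I = (2 + 4·3 + 4)/6 = 18/6 = 3; σ²_I = ((4−2)/6)² = 0.111

Forward pass:
ES_A = 0; EF_A = 11
ES_B = 0; EF_B = 15
ES_C = 0; EF_C = 8
ES_D = max(EF_A=11, EF_B=15) = 15; EF_D = 15+10 = 25
ES_E = 8; EF_E = 8+8 = 16
ES_F = 8; EF_F = 8+7 = 15
ES_G = 15; EF_G = 15+14 = 29
ES_H = max(EF_A=11, EF_F=15) = 15; EF_H = 15+8 = 23
ES_I = max(EF_A=11, EF_D=25, EF_E=16, EF_F=15, EF_G=29, EF_H=23) = 29; EF_I = 29+3 = 32
Expected project duration μ = 32 days. Critical path: B → G → I.

Variance along critical path = 11.111 + 9.000 + 0.111 = 20.222
σ = √20.222 = 4.497 days

4.50 days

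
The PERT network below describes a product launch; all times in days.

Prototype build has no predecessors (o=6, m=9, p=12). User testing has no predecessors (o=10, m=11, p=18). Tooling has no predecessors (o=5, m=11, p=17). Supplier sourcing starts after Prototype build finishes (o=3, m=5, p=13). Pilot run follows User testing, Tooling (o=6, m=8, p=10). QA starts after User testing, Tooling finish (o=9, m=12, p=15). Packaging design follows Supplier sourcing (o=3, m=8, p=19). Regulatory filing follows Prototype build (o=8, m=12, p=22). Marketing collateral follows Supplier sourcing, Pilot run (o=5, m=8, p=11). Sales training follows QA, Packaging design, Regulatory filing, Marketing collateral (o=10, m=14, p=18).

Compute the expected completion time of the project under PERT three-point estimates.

te_Prototype build = (6 + 4·9 + 12)/6 = 54/6 = 9
te_User testing = (10 + 4·11 + 18)/6 = 72/6 = 12
te_Tooling = (5 + 4·11 + 17)/6 = 66/6 = 11
te_Supplier sourcing = (3 + 4·5 + 13)/6 = 36/6 = 6
te_Pilot run = (6 + 4·8 + 10)/6 = 48/6 = 8
te_QA = (9 + 4·12 + 15)/6 = 72/6 = 12
te_Packaging design = (3 + 4·8 + 19)/6 = 54/6 = 9
te_Regulatory filing = (8 + 4·12 + 22)/6 = 78/6 = 13
te_Marketing collateral = (5 + 4·8 + 11)/6 = 48/6 = 8
te_Sales training = (10 + 4·14 + 18)/6 = 84/6 = 14

Forward pass:
ES_Prototype build = 0; EF_Prototype build = 9
ES_User testing = 0; EF_User testing = 12
ES_Tooling = 0; EF_Tooling = 11
ES_Supplier sourcing = 9; EF_Supplier sourcing = 9+6 = 15
ES_Pilot run = max(EF_User testing=12, EF_Tooling=11) = 12; EF_Pilot run = 12+8 = 20
ES_QA = max(EF_User testing=12, EF_Tooling=11) = 12; EF_QA = 12+12 = 24
ES_Packaging design = 15; EF_Packaging design = 15+9 = 24
ES_Regulatory filing = 9; EF_Regulatory filing = 9+13 = 22
ES_Marketing collateral = max(EF_Supplier sourcing=15, EF_Pilot run=20) = 20; EF_Marketing collateral = 20+8 = 28
ES_Sales training = max(EF_QA=24, EF_Packaging design=24, EF_Regulatory filing=22, EF_Marketing collateral=28) = 28; EF_Sales training = 28+14 = 42
Expected project duration μ = 42 days. Critical path: User testing → Pilot run → Marketing collateral → Sales training.

42 days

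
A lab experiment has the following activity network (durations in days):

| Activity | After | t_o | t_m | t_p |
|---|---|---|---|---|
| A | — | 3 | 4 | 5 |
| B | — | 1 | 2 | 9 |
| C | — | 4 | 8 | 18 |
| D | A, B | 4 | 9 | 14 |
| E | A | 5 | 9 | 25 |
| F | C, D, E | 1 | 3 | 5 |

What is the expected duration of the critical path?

18 days

te_A = (3 + 4·4 + 5)/6 = 24/6 = 4
te_B = (1 + 4·2 + 9)/6 = 18/6 = 3
te_C = (4 + 4·8 + 18)/6 = 54/6 = 9
te_D = (4 + 4·9 + 14)/6 = 54/6 = 9
te_E = (5 + 4·9 + 25)/6 = 66/6 = 11
te_F = (1 + 4·3 + 5)/6 = 18/6 = 3

Forward pass:
ES_A = 0; EF_A = 4
ES_B = 0; EF_B = 3
ES_C = 0; EF_C = 9
ES_D = max(EF_A=4, EF_B=3) = 4; EF_D = 4+9 = 13
ES_E = 4; EF_E = 4+11 = 15
ES_F = max(EF_C=9, EF_D=13, EF_E=15) = 15; EF_F = 15+3 = 18
Expected project duration μ = 18 days. Critical path: A → E → F.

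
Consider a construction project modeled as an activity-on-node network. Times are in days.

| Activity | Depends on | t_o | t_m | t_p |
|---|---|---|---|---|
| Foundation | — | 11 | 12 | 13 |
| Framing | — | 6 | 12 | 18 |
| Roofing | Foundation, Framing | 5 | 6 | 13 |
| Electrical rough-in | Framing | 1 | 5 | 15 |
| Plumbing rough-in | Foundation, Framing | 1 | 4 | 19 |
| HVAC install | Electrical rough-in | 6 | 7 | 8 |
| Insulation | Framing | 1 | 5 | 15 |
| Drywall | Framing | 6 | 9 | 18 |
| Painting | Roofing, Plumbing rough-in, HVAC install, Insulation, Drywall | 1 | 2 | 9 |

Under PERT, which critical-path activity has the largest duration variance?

te_Foundation = (11 + 4·12 + 13)/6 = 72/6 = 12; σ²_Foundation = ((13−11)/6)² = 0.111
te_Framing = (6 + 4·12 + 18)/6 = 72/6 = 12; σ²_Framing = ((18−6)/6)² = 4.000
te_Roofing = (5 + 4·6 + 13)/6 = 42/6 = 7; σ²_Roofing = ((13−5)/6)² = 1.778
te_Electrical rough-in = (1 + 4·5 + 15)/6 = 36/6 = 6; σ²_Electrical rough-in = ((15−1)/6)² = 5.444
te_Plumbing rough-in = (1 + 4·4 + 19)/6 = 36/6 = 6; σ²_Plumbing rough-in = ((19−1)/6)² = 9.000
te_HVAC install = (6 + 4·7 + 8)/6 = 42/6 = 7; σ²_HVAC install = ((8−6)/6)² = 0.111
te_Insulation = (1 + 4·5 + 15)/6 = 36/6 = 6; σ²_Insulation = ((15−1)/6)² = 5.444
te_Drywall = (6 + 4·9 + 18)/6 = 60/6 = 10; σ²_Drywall = ((18−6)/6)² = 4.000
te_Painting = (1 + 4·2 + 9)/6 = 18/6 = 3; σ²_Painting = ((9−1)/6)² = 1.778

Forward pass:
ES_Foundation = 0; EF_Foundation = 12
ES_Framing = 0; EF_Framing = 12
ES_Roofing = max(EF_Foundation=12, EF_Framing=12) = 12; EF_Roofing = 12+7 = 19
ES_Electrical rough-in = 12; EF_Electrical rough-in = 12+6 = 18
ES_Plumbing rough-in = max(EF_Foundation=12, EF_Framing=12) = 12; EF_Plumbing rough-in = 12+6 = 18
ES_HVAC install = 18; EF_HVAC install = 18+7 = 25
ES_Insulation = 12; EF_Insulation = 12+6 = 18
ES_Drywall = 12; EF_Drywall = 12+10 = 22
ES_Painting = max(EF_Roofing=19, EF_Plumbing rough-in=18, EF_HVAC install=25, EF_Insulation=18, EF_Drywall=22) = 25; EF_Painting = 25+3 = 28
Expected project duration μ = 28 days. Critical path: Framing → Electrical rough-in → HVAC install → Painting.

Variances on critical path: σ²_Framing=4.000, σ²_Electrical rough-in=5.444, σ²_HVAC install=0.111, σ²_Painting=1.778.
Largest is σ²_Electrical rough-in = 5.444.

Electrical rough-in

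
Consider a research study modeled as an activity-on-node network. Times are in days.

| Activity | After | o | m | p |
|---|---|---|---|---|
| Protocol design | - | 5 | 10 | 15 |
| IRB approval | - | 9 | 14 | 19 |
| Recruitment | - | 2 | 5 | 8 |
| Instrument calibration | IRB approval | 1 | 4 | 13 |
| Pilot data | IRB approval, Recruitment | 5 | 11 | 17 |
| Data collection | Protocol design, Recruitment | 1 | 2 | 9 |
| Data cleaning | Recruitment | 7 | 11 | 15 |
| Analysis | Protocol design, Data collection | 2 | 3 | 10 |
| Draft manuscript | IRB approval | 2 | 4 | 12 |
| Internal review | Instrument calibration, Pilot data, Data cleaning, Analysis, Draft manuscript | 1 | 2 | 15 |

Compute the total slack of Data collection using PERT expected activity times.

te_Protocol design = (5 + 4·10 + 15)/6 = 60/6 = 10
te_IRB approval = (9 + 4·14 + 19)/6 = 84/6 = 14
te_Recruitment = (2 + 4·5 + 8)/6 = 30/6 = 5
te_Instrument calibration = (1 + 4·4 + 13)/6 = 30/6 = 5
te_Pilot data = (5 + 4·11 + 17)/6 = 66/6 = 11
te_Data collection = (1 + 4·2 + 9)/6 = 18/6 = 3
te_Data cleaning = (7 + 4·11 + 15)/6 = 66/6 = 11
te_Analysis = (2 + 4·3 + 10)/6 = 24/6 = 4
te_Draft manuscript = (2 + 4·4 + 12)/6 = 30/6 = 5
te_Internal review = (1 + 4·2 + 15)/6 = 24/6 = 4

Forward pass:
ES_Protocol design = 0; EF_Protocol design = 10
ES_IRB approval = 0; EF_IRB approval = 14
ES_Recruitment = 0; EF_Recruitment = 5
ES_Instrument calibration = 14; EF_Instrument calibration = 14+5 = 19
ES_Pilot data = max(EF_IRB approval=14, EF_Recruitment=5) = 14; EF_Pilot data = 14+11 = 25
ES_Data collection = max(EF_Protocol design=10, EF_Recruitment=5) = 10; EF_Data collection = 10+3 = 13
ES_Data cleaning = 5; EF_Data cleaning = 5+11 = 16
ES_Analysis = max(EF_Protocol design=10, EF_Data collection=13) = 13; EF_Analysis = 13+4 = 17
ES_Draft manuscript = 14; EF_Draft manuscript = 14+5 = 19
ES_Internal review = max(EF_Instrument calibration=19, EF_Pilot data=25, EF_Data cleaning=16, EF_Analysis=17, EF_Draft manuscript=19) = 25; EF_Internal review = 25+4 = 29
Expected project duration μ = 29 days. Critical path: IRB approval → Pilot data → Internal review.

Backward pass:
LF_Internal review = 29; LS_Internal review = 29−4 = 25
LF_Draft manuscript = LS_Internal review = 25; LS_Draft manuscript = 25−5 = 20
LF_Analysis = LS_Internal review = 25; LS_Analysis = 25−4 = 21
LF_Data cleaning = LS_Internal review = 25; LS_Data cleaning = 25−11 = 14
LF_Data collection = LS_Analysis = 21; LS_Data collection = 21−3 = 18
LF_Pilot data = LS_Internal review = 25; LS_Pilot data = 25−11 = 14
LF_Instrument calibration = LS_Internal review = 25; LS_Instrument calibration = 25−5 = 20
LF_Recruitment = min(LS_Pilot data=14, LS_Data collection=18, LS_Data cleaning=14) = 14; LS_Recruitment = 14−5 = 9
LF_IRB approval = min(LS_Instrument calibration=20, LS_Pilot data=14, LS_Draft manuscript=20) = 14; LS_IRB approval = 14−14 = 0
LF_Protocol design = min(LS_Data collection=18, LS_Analysis=21) = 18; LS_Protocol design = 18−10 = 8
Slack_Data collection = LS_Data collection − ES_Data collection = 18 − 10 = 8

8 days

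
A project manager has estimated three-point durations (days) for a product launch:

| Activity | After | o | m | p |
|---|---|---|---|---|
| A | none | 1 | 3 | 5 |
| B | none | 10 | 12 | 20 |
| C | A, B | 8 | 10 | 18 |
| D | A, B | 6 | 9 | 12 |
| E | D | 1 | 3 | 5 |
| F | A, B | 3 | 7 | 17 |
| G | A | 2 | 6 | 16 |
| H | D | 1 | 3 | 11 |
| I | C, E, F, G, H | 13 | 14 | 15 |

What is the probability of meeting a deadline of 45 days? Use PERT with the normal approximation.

0.974

te_A = (1 + 4·3 + 5)/6 = 18/6 = 3; σ²_A = ((5−1)/6)² = 0.444
te_B = (10 + 4·12 + 20)/6 = 78/6 = 13; σ²_B = ((20−10)/6)² = 2.778
te_C = (8 + 4·10 + 18)/6 = 66/6 = 11; σ²_C = ((18−8)/6)² = 2.778
te_D = (6 + 4·9 + 12)/6 = 54/6 = 9; σ²_D = ((12−6)/6)² = 1.000
te_E = (1 + 4·3 + 5)/6 = 18/6 = 3; σ²_E = ((5−1)/6)² = 0.444
te_F = (3 + 4·7 + 17)/6 = 48/6 = 8; σ²_F = ((17−3)/6)² = 5.444
te_G = (2 + 4·6 + 16)/6 = 42/6 = 7; σ²_G = ((16−2)/6)² = 5.444
te_H = (1 + 4·3 + 11)/6 = 24/6 = 4; σ²_H = ((11−1)/6)² = 2.778
te_I = (13 + 4·14 + 15)/6 = 84/6 = 14; σ²_I = ((15−13)/6)² = 0.111

Forward pass:
ES_A = 0; EF_A = 3
ES_B = 0; EF_B = 13
ES_C = max(EF_A=3, EF_B=13) = 13; EF_C = 13+11 = 24
ES_D = max(EF_A=3, EF_B=13) = 13; EF_D = 13+9 = 22
ES_E = 22; EF_E = 22+3 = 25
ES_F = max(EF_A=3, EF_B=13) = 13; EF_F = 13+8 = 21
ES_G = 3; EF_G = 3+7 = 10
ES_H = 22; EF_H = 22+4 = 26
ES_I = max(EF_C=24, EF_E=25, EF_F=21, EF_G=10, EF_H=26) = 26; EF_I = 26+14 = 40
Expected project duration μ = 40 days. Critical path: B → D → H → I.

Variance along critical path = 2.778 + 1.000 + 2.778 + 0.111 = 6.667; σ = √6.667 = 2.582 days.
Z = (45 − 40) / 2.582 = 1.936
P(T ≤ 45) = Φ(1.936) ≈ 0.974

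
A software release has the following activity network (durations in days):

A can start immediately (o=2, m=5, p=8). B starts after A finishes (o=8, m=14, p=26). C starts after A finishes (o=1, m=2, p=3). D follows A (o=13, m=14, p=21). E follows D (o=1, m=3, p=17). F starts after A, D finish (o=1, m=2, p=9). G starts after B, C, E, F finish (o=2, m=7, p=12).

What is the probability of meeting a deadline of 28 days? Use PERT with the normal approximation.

0.131

te_A = (2 + 4·5 + 8)/6 = 30/6 = 5; σ²_A = ((8−2)/6)² = 1.000
te_B = (8 + 4·14 + 26)/6 = 90/6 = 15; σ²_B = ((26−8)/6)² = 9.000
te_C = (1 + 4·2 + 3)/6 = 12/6 = 2; σ²_C = ((3−1)/6)² = 0.111
te_D = (13 + 4·14 + 21)/6 = 90/6 = 15; σ²_D = ((21−13)/6)² = 1.778
te_E = (1 + 4·3 + 17)/6 = 30/6 = 5; σ²_E = ((17−1)/6)² = 7.111
te_F = (1 + 4·2 + 9)/6 = 18/6 = 3; σ²_F = ((9−1)/6)² = 1.778
te_G = (2 + 4·7 + 12)/6 = 42/6 = 7; σ²_G = ((12−2)/6)² = 2.778

Forward pass:
ES_A = 0; EF_A = 5
ES_B = 5; EF_B = 5+15 = 20
ES_C = 5; EF_C = 5+2 = 7
ES_D = 5; EF_D = 5+15 = 20
ES_E = 20; EF_E = 20+5 = 25
ES_F = max(EF_A=5, EF_D=20) = 20; EF_F = 20+3 = 23
ES_G = max(EF_B=20, EF_C=7, EF_E=25, EF_F=23) = 25; EF_G = 25+7 = 32
Expected project duration μ = 32 days. Critical path: A → D → E → G.

Variance along critical path = 1.000 + 1.778 + 7.111 + 2.778 = 12.667; σ = √12.667 = 3.559 days.
Z = (28 − 32) / 3.559 = -1.124
P(T ≤ 28) = Φ(-1.124) ≈ 0.131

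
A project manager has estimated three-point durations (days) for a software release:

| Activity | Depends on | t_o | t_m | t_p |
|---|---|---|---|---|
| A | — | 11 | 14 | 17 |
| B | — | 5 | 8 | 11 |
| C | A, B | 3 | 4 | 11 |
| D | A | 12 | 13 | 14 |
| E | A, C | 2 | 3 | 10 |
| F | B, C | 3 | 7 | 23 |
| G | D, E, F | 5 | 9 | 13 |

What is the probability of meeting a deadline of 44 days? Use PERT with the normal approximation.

te_A = (11 + 4·14 + 17)/6 = 84/6 = 14; σ²_A = ((17−11)/6)² = 1.000
te_B = (5 + 4·8 + 11)/6 = 48/6 = 8; σ²_B = ((11−5)/6)² = 1.000
te_C = (3 + 4·4 + 11)/6 = 30/6 = 5; σ²_C = ((11−3)/6)² = 1.778
te_D = (12 + 4·13 + 14)/6 = 78/6 = 13; σ²_D = ((14−12)/6)² = 0.111
te_E = (2 + 4·3 + 10)/6 = 24/6 = 4; σ²_E = ((10−2)/6)² = 1.778
te_F = (3 + 4·7 + 23)/6 = 54/6 = 9; σ²_F = ((23−3)/6)² = 11.111
te_G = (5 + 4·9 + 13)/6 = 54/6 = 9; σ²_G = ((13−5)/6)² = 1.778

Forward pass:
ES_A = 0; EF_A = 14
ES_B = 0; EF_B = 8
ES_C = max(EF_A=14, EF_B=8) = 14; EF_C = 14+5 = 19
ES_D = 14; EF_D = 14+13 = 27
ES_E = max(EF_A=14, EF_C=19) = 19; EF_E = 19+4 = 23
ES_F = max(EF_B=8, EF_C=19) = 19; EF_F = 19+9 = 28
ES_G = max(EF_D=27, EF_E=23, EF_F=28) = 28; EF_G = 28+9 = 37
Expected project duration μ = 37 days. Critical path: A → C → F → G.

Variance along critical path = 1.000 + 1.778 + 11.111 + 1.778 = 15.667; σ = √15.667 = 3.958 days.
Z = (44 − 37) / 3.958 = 1.769
P(T ≤ 44) = Φ(1.769) ≈ 0.962

0.962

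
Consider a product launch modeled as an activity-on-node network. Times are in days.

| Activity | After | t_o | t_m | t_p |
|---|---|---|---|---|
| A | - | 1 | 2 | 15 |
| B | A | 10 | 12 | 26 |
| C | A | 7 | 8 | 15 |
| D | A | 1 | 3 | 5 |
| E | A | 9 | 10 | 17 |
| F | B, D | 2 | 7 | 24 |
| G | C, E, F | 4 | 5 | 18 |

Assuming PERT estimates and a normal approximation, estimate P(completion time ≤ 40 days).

0.858

te_A = (1 + 4·2 + 15)/6 = 24/6 = 4; σ²_A = ((15−1)/6)² = 5.444
te_B = (10 + 4·12 + 26)/6 = 84/6 = 14; σ²_B = ((26−10)/6)² = 7.111
te_C = (7 + 4·8 + 15)/6 = 54/6 = 9; σ²_C = ((15−7)/6)² = 1.778
te_D = (1 + 4·3 + 5)/6 = 18/6 = 3; σ²_D = ((5−1)/6)² = 0.444
te_E = (9 + 4·10 + 17)/6 = 66/6 = 11; σ²_E = ((17−9)/6)² = 1.778
te_F = (2 + 4·7 + 24)/6 = 54/6 = 9; σ²_F = ((24−2)/6)² = 13.444
te_G = (4 + 4·5 + 18)/6 = 42/6 = 7; σ²_G = ((18−4)/6)² = 5.444

Forward pass:
ES_A = 0; EF_A = 4
ES_B = 4; EF_B = 4+14 = 18
ES_C = 4; EF_C = 4+9 = 13
ES_D = 4; EF_D = 4+3 = 7
ES_E = 4; EF_E = 4+11 = 15
ES_F = max(EF_B=18, EF_D=7) = 18; EF_F = 18+9 = 27
ES_G = max(EF_C=13, EF_E=15, EF_F=27) = 27; EF_G = 27+7 = 34
Expected project duration μ = 34 days. Critical path: A → B → F → G.

Variance along critical path = 5.444 + 7.111 + 13.444 + 5.444 = 31.444; σ = √31.444 = 5.608 days.
Z = (40 − 34) / 5.608 = 1.070
P(T ≤ 40) = Φ(1.070) ≈ 0.858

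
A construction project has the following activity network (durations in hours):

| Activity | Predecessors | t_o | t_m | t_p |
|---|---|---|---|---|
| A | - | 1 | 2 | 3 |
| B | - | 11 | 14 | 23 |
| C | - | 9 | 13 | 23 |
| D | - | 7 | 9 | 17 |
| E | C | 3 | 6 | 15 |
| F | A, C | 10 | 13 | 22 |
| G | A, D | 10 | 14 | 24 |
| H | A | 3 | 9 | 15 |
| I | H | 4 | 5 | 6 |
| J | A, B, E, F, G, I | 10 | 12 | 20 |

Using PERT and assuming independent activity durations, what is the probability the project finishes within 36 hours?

te_A = (1 + 4·2 + 3)/6 = 12/6 = 2; σ²_A = ((3−1)/6)² = 0.111
te_B = (11 + 4·14 + 23)/6 = 90/6 = 15; σ²_B = ((23−11)/6)² = 4.000
te_C = (9 + 4·13 + 23)/6 = 84/6 = 14; σ²_C = ((23−9)/6)² = 5.444
te_D = (7 + 4·9 + 17)/6 = 60/6 = 10; σ²_D = ((17−7)/6)² = 2.778
te_E = (3 + 4·6 + 15)/6 = 42/6 = 7; σ²_E = ((15−3)/6)² = 4.000
te_F = (10 + 4·13 + 22)/6 = 84/6 = 14; σ²_F = ((22−10)/6)² = 4.000
te_G = (10 + 4·14 + 24)/6 = 90/6 = 15; σ²_G = ((24−10)/6)² = 5.444
te_H = (3 + 4·9 + 15)/6 = 54/6 = 9; σ²_H = ((15−3)/6)² = 4.000
te_I = (4 + 4·5 + 6)/6 = 30/6 = 5; σ²_I = ((6−4)/6)² = 0.111
te_J = (10 + 4·12 + 20)/6 = 78/6 = 13; σ²_J = ((20−10)/6)² = 2.778

Forward pass:
ES_A = 0; EF_A = 2
ES_B = 0; EF_B = 15
ES_C = 0; EF_C = 14
ES_D = 0; EF_D = 10
ES_E = 14; EF_E = 14+7 = 21
ES_F = max(EF_A=2, EF_C=14) = 14; EF_F = 14+14 = 28
ES_G = max(EF_A=2, EF_D=10) = 10; EF_G = 10+15 = 25
ES_H = 2; EF_H = 2+9 = 11
ES_I = 11; EF_I = 11+5 = 16
ES_J = max(EF_A=2, EF_B=15, EF_E=21, EF_F=28, EF_G=25, EF_I=16) = 28; EF_J = 28+13 = 41
Expected project duration μ = 41 hours. Critical path: C → F → J.

Variance along critical path = 5.444 + 4.000 + 2.778 = 12.222; σ = √12.222 = 3.496 hours.
Z = (36 − 41) / 3.496 = -1.430
P(T ≤ 36) = Φ(-1.430) ≈ 0.076

0.076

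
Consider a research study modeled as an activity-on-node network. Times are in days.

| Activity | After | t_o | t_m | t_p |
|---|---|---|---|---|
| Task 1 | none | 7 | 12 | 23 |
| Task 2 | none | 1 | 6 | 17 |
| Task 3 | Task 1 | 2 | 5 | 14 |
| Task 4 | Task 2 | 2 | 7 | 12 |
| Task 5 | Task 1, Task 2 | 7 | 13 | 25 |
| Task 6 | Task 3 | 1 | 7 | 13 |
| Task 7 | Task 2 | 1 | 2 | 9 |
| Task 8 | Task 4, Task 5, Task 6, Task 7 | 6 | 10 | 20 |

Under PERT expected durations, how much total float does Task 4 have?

te_Task 1 = (7 + 4·12 + 23)/6 = 78/6 = 13
te_Task 2 = (1 + 4·6 + 17)/6 = 42/6 = 7
te_Task 3 = (2 + 4·5 + 14)/6 = 36/6 = 6
te_Task 4 = (2 + 4·7 + 12)/6 = 42/6 = 7
te_Task 5 = (7 + 4·13 + 25)/6 = 84/6 = 14
te_Task 6 = (1 + 4·7 + 13)/6 = 42/6 = 7
te_Task 7 = (1 + 4·2 + 9)/6 = 18/6 = 3
te_Task 8 = (6 + 4·10 + 20)/6 = 66/6 = 11

Forward pass:
ES_Task 1 = 0; EF_Task 1 = 13
ES_Task 2 = 0; EF_Task 2 = 7
ES_Task 3 = 13; EF_Task 3 = 13+6 = 19
ES_Task 4 = 7; EF_Task 4 = 7+7 = 14
ES_Task 5 = max(EF_Task 1=13, EF_Task 2=7) = 13; EF_Task 5 = 13+14 = 27
ES_Task 6 = 19; EF_Task 6 = 19+7 = 26
ES_Task 7 = 7; EF_Task 7 = 7+3 = 10
ES_Task 8 = max(EF_Task 4=14, EF_Task 5=27, EF_Task 6=26, EF_Task 7=10) = 27; EF_Task 8 = 27+11 = 38
Expected project duration μ = 38 days. Critical path: Task 1 → Task 5 → Task 8.

Backward pass:
LF_Task 8 = 38; LS_Task 8 = 38−11 = 27
LF_Task 7 = LS_Task 8 = 27; LS_Task 7 = 27−3 = 24
LF_Task 6 = LS_Task 8 = 27; LS_Task 6 = 27−7 = 20
LF_Task 5 = LS_Task 8 = 27; LS_Task 5 = 27−14 = 13
LF_Task 4 = LS_Task 8 = 27; LS_Task 4 = 27−7 = 20
LF_Task 3 = LS_Task 6 = 20; LS_Task 3 = 20−6 = 14
LF_Task 2 = min(LS_Task 4=20, LS_Task 5=13, LS_Task 7=24) = 13; LS_Task 2 = 13−7 = 6
LF_Task 1 = min(LS_Task 3=14, LS_Task 5=13) = 13; LS_Task 1 = 13−13 = 0
Slack_Task 4 = LS_Task 4 − ES_Task 4 = 20 − 7 = 13

13 days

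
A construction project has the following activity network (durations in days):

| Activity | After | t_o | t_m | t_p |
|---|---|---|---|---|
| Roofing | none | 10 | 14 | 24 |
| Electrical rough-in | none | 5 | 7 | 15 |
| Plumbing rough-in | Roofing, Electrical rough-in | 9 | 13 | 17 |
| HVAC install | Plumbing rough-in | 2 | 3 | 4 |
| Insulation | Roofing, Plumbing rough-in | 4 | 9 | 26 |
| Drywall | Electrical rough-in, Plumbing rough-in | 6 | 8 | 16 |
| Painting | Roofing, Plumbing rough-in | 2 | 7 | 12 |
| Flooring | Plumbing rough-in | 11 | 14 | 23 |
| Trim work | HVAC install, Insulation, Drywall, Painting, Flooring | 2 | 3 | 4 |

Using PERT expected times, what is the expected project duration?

46 days

te_Roofing = (10 + 4·14 + 24)/6 = 90/6 = 15
te_Electrical rough-in = (5 + 4·7 + 15)/6 = 48/6 = 8
te_Plumbing rough-in = (9 + 4·13 + 17)/6 = 78/6 = 13
te_HVAC install = (2 + 4·3 + 4)/6 = 18/6 = 3
te_Insulation = (4 + 4·9 + 26)/6 = 66/6 = 11
te_Drywall = (6 + 4·8 + 16)/6 = 54/6 = 9
te_Painting = (2 + 4·7 + 12)/6 = 42/6 = 7
te_Flooring = (11 + 4·14 + 23)/6 = 90/6 = 15
te_Trim work = (2 + 4·3 + 4)/6 = 18/6 = 3

Forward pass:
ES_Roofing = 0; EF_Roofing = 15
ES_Electrical rough-in = 0; EF_Electrical rough-in = 8
ES_Plumbing rough-in = max(EF_Roofing=15, EF_Electrical rough-in=8) = 15; EF_Plumbing rough-in = 15+13 = 28
ES_HVAC install = 28; EF_HVAC install = 28+3 = 31
ES_Insulation = max(EF_Roofing=15, EF_Plumbing rough-in=28) = 28; EF_Insulation = 28+11 = 39
ES_Drywall = max(EF_Electrical rough-in=8, EF_Plumbing rough-in=28) = 28; EF_Drywall = 28+9 = 37
ES_Painting = max(EF_Roofing=15, EF_Plumbing rough-in=28) = 28; EF_Painting = 28+7 = 35
ES_Flooring = 28; EF_Flooring = 28+15 = 43
ES_Trim work = max(EF_HVAC install=31, EF_Insulation=39, EF_Drywall=37, EF_Painting=35, EF_Flooring=43) = 43; EF_Trim work = 43+3 = 46
Expected project duration μ = 46 days. Critical path: Roofing → Plumbing rough-in → Flooring → Trim work.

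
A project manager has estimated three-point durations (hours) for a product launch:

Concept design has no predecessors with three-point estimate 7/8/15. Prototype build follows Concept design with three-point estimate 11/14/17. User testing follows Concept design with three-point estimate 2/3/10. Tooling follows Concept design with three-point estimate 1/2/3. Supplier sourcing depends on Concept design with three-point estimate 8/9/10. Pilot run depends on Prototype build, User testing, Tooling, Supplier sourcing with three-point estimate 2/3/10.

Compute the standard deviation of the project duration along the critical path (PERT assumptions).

te_Concept design = (7 + 4·8 + 15)/6 = 54/6 = 9; σ²_Concept design = ((15−7)/6)² = 1.778
te_Prototype build = (11 + 4·14 + 17)/6 = 84/6 = 14; σ²_Prototype build = ((17−11)/6)² = 1.000
te_User testing = (2 + 4·3 + 10)/6 = 24/6 = 4; σ²_User testing = ((10−2)/6)² = 1.778
te_Tooling = (1 + 4·2 + 3)/6 = 12/6 = 2; σ²_Tooling = ((3−1)/6)² = 0.111
te_Supplier sourcing = (8 + 4·9 + 10)/6 = 54/6 = 9; σ²_Supplier sourcing = ((10−8)/6)² = 0.111
te_Pilot run = (2 + 4·3 + 10)/6 = 24/6 = 4; σ²_Pilot run = ((10−2)/6)² = 1.778

Forward pass:
ES_Concept design = 0; EF_Concept design = 9
ES_Prototype build = 9; EF_Prototype build = 9+14 = 23
ES_User testing = 9; EF_User testing = 9+4 = 13
ES_Tooling = 9; EF_Tooling = 9+2 = 11
ES_Supplier sourcing = 9; EF_Supplier sourcing = 9+9 = 18
ES_Pilot run = max(EF_Prototype build=23, EF_User testing=13, EF_Tooling=11, EF_Supplier sourcing=18) = 23; EF_Pilot run = 23+4 = 27
Expected project duration μ = 27 hours. Critical path: Concept design → Prototype build → Pilot run.

Variance along critical path = 1.778 + 1.000 + 1.778 = 4.556
σ = √4.556 = 2.134 hours

2.13 hours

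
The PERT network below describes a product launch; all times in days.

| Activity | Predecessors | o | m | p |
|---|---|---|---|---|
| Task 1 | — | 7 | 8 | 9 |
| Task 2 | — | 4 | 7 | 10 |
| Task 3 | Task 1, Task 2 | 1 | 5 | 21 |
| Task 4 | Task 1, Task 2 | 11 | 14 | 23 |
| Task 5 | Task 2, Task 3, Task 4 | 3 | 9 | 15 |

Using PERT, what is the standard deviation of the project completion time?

2.85 days

te_Task 1 = (7 + 4·8 + 9)/6 = 48/6 = 8; σ²_Task 1 = ((9−7)/6)² = 0.111
te_Task 2 = (4 + 4·7 + 10)/6 = 42/6 = 7; σ²_Task 2 = ((10−4)/6)² = 1.000
te_Task 3 = (1 + 4·5 + 21)/6 = 42/6 = 7; σ²_Task 3 = ((21−1)/6)² = 11.111
te_Task 4 = (11 + 4·14 + 23)/6 = 90/6 = 15; σ²_Task 4 = ((23−11)/6)² = 4.000
te_Task 5 = (3 + 4·9 + 15)/6 = 54/6 = 9; σ²_Task 5 = ((15−3)/6)² = 4.000

Forward pass:
ES_Task 1 = 0; EF_Task 1 = 8
ES_Task 2 = 0; EF_Task 2 = 7
ES_Task 3 = max(EF_Task 1=8, EF_Task 2=7) = 8; EF_Task 3 = 8+7 = 15
ES_Task 4 = max(EF_Task 1=8, EF_Task 2=7) = 8; EF_Task 4 = 8+15 = 23
ES_Task 5 = max(EF_Task 2=7, EF_Task 3=15, EF_Task 4=23) = 23; EF_Task 5 = 23+9 = 32
Expected project duration μ = 32 days. Critical path: Task 1 → Task 4 → Task 5.

Variance along critical path = 0.111 + 4.000 + 4.000 = 8.111
σ = √8.111 = 2.848 days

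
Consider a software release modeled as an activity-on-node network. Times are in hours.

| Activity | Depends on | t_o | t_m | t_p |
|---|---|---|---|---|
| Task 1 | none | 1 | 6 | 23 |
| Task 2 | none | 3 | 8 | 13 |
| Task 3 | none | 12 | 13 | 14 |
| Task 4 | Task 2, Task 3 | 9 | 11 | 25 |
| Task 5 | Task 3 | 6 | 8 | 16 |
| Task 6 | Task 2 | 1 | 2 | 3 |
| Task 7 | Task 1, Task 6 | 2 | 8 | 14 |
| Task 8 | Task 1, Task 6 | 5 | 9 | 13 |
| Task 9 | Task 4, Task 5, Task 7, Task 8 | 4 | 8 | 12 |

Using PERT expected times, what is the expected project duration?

te_Task 1 = (1 + 4·6 + 23)/6 = 48/6 = 8
te_Task 2 = (3 + 4·8 + 13)/6 = 48/6 = 8
te_Task 3 = (12 + 4·13 + 14)/6 = 78/6 = 13
te_Task 4 = (9 + 4·11 + 25)/6 = 78/6 = 13
te_Task 5 = (6 + 4·8 + 16)/6 = 54/6 = 9
te_Task 6 = (1 + 4·2 + 3)/6 = 12/6 = 2
te_Task 7 = (2 + 4·8 + 14)/6 = 48/6 = 8
te_Task 8 = (5 + 4·9 + 13)/6 = 54/6 = 9
te_Task 9 = (4 + 4·8 + 12)/6 = 48/6 = 8

Forward pass:
ES_Task 1 = 0; EF_Task 1 = 8
ES_Task 2 = 0; EF_Task 2 = 8
ES_Task 3 = 0; EF_Task 3 = 13
ES_Task 4 = max(EF_Task 2=8, EF_Task 3=13) = 13; EF_Task 4 = 13+13 = 26
ES_Task 5 = 13; EF_Task 5 = 13+9 = 22
ES_Task 6 = 8; EF_Task 6 = 8+2 = 10
ES_Task 7 = max(EF_Task 1=8, EF_Task 6=10) = 10; EF_Task 7 = 10+8 = 18
ES_Task 8 = max(EF_Task 1=8, EF_Task 6=10) = 10; EF_Task 8 = 10+9 = 19
ES_Task 9 = max(EF_Task 4=26, EF_Task 5=22, EF_Task 7=18, EF_Task 8=19) = 26; EF_Task 9 = 26+8 = 34
Expected project duration μ = 34 hours. Critical path: Task 3 → Task 4 → Task 9.

34 hours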